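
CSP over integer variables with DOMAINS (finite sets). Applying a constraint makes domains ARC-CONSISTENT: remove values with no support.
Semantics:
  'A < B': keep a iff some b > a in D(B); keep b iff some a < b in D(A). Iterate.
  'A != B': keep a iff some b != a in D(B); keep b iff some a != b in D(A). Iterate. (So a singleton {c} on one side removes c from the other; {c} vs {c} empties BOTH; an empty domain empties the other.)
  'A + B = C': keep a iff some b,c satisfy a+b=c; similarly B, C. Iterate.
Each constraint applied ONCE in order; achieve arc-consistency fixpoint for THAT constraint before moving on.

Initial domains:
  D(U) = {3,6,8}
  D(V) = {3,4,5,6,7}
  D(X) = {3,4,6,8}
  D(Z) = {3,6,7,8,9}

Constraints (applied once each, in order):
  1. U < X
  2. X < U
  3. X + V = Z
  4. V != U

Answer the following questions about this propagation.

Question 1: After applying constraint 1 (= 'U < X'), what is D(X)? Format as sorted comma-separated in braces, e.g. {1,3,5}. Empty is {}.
Constraint 1 (U < X) on D(U)={3,6,8} D(X)={3,4,6,8}: U {3,6,8}->{3,6}; X {3,4,6,8}->{4,6,8}
So after constraint 1: D(X) = {4,6,8}

Answer: {4,6,8}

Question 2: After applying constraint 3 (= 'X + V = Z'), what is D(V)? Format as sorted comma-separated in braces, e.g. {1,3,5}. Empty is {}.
Answer: {3,4,5}

Derivation:
Constraint 1 (U < X) on D(U)={3,6,8} D(X)={3,4,6,8}: U {3,6,8}->{3,6}; X {3,4,6,8}->{4,6,8}
Constraint 2 (X < U) on D(X)={4,6,8} D(U)={3,6}: X {4,6,8}->{4}; U {3,6}->{6}
Constraint 3 (X + V = Z) on D(X)={4} D(V)={3,4,5,6,7} D(Z)={3,6,7,8,9}: V {3,4,5,6,7}->{3,4,5}; Z {3,6,7,8,9}->{7,8,9}
So after constraint 3: D(V) = {3,4,5}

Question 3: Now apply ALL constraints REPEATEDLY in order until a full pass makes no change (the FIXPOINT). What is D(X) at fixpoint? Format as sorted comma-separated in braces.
Answer: {}

Derivation:
pass 0 (initial): D(X)={3,4,6,8}
pass 1: U {3,6,8}->{6}; V {3,4,5,6,7}->{3,4,5}; X {3,4,6,8}->{4}; Z {3,6,7,8,9}->{7,8,9}
pass 2: U {6}->{}; V {3,4,5}->{}; X {4}->{}; Z {7,8,9}->{}
pass 3: no change
Fixpoint after 3 passes: D(X) = {}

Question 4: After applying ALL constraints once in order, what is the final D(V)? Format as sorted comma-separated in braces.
Constraint 1 (U < X) on D(U)={3,6,8} D(X)={3,4,6,8}: U {3,6,8}->{3,6}; X {3,4,6,8}->{4,6,8}
Constraint 2 (X < U) on D(X)={4,6,8} D(U)={3,6}: X {4,6,8}->{4}; U {3,6}->{6}
Constraint 3 (X + V = Z) on D(X)={4} D(V)={3,4,5,6,7} D(Z)={3,6,7,8,9}: V {3,4,5,6,7}->{3,4,5}; Z {3,6,7,8,9}->{7,8,9}
Constraint 4 (V != U) on D(V)={3,4,5} D(U)={6}: no change
So after all 4 constraints: D(V) = {3,4,5}

Answer: {3,4,5}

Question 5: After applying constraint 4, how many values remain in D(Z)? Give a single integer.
Answer: 3

Derivation:
Constraint 1 (U < X) on D(U)={3,6,8} D(X)={3,4,6,8}: U {3,6,8}->{3,6}; X {3,4,6,8}->{4,6,8}
Constraint 2 (X < U) on D(X)={4,6,8} D(U)={3,6}: X {4,6,8}->{4}; U {3,6}->{6}
Constraint 3 (X + V = Z) on D(X)={4} D(V)={3,4,5,6,7} D(Z)={3,6,7,8,9}: V {3,4,5,6,7}->{3,4,5}; Z {3,6,7,8,9}->{7,8,9}
Constraint 4 (V != U) on D(V)={3,4,5} D(U)={6}: no change
So after constraint 4: D(Z)={7,8,9}, size = 3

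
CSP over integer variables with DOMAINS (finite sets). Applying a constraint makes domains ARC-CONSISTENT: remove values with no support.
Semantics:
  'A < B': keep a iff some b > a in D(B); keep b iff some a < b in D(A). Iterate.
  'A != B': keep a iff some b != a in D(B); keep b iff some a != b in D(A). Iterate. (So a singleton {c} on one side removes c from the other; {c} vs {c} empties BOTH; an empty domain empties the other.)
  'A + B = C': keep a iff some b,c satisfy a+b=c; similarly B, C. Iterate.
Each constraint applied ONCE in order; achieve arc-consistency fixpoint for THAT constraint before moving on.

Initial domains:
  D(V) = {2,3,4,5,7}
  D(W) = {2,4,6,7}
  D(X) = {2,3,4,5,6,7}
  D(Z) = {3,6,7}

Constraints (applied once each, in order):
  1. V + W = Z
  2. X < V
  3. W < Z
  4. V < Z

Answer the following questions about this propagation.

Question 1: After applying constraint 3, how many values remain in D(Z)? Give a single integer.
Constraint 1 (V + W = Z) on D(V)={2,3,4,5,7} D(W)={2,4,6,7} D(Z)={3,6,7}: V {2,3,4,5,7}->{2,3,4,5}; W {2,4,6,7}->{2,4}; Z {3,6,7}->{6,7}
Constraint 2 (X < V) on D(X)={2,3,4,5,6,7} D(V)={2,3,4,5}: X {2,3,4,5,6,7}->{2,3,4}; V {2,3,4,5}->{3,4,5}
Constraint 3 (W < Z) on D(W)={2,4} D(Z)={6,7}: no change
So after constraint 3: D(Z)={6,7}, size = 2

Answer: 2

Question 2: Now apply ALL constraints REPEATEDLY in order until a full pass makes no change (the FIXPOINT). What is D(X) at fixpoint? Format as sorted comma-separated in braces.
Answer: {2,3,4}

Derivation:
pass 0 (initial): D(X)={2,3,4,5,6,7}
pass 1: V {2,3,4,5,7}->{3,4,5}; W {2,4,6,7}->{2,4}; X {2,3,4,5,6,7}->{2,3,4}; Z {3,6,7}->{6,7}
pass 2: no change
Fixpoint after 2 passes: D(X) = {2,3,4}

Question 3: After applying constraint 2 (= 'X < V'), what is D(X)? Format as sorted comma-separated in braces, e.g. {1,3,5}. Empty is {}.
Answer: {2,3,4}

Derivation:
Constraint 1 (V + W = Z) on D(V)={2,3,4,5,7} D(W)={2,4,6,7} D(Z)={3,6,7}: V {2,3,4,5,7}->{2,3,4,5}; W {2,4,6,7}->{2,4}; Z {3,6,7}->{6,7}
Constraint 2 (X < V) on D(X)={2,3,4,5,6,7} D(V)={2,3,4,5}: X {2,3,4,5,6,7}->{2,3,4}; V {2,3,4,5}->{3,4,5}
So after constraint 2: D(X) = {2,3,4}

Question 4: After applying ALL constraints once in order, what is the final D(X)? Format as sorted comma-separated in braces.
Constraint 1 (V + W = Z) on D(V)={2,3,4,5,7} D(W)={2,4,6,7} D(Z)={3,6,7}: V {2,3,4,5,7}->{2,3,4,5}; W {2,4,6,7}->{2,4}; Z {3,6,7}->{6,7}
Constraint 2 (X < V) on D(X)={2,3,4,5,6,7} D(V)={2,3,4,5}: X {2,3,4,5,6,7}->{2,3,4}; V {2,3,4,5}->{3,4,5}
Constraint 3 (W < Z) on D(W)={2,4} D(Z)={6,7}: no change
Constraint 4 (V < Z) on D(V)={3,4,5} D(Z)={6,7}: no change
So after all 4 constraints: D(X) = {2,3,4}

Answer: {2,3,4}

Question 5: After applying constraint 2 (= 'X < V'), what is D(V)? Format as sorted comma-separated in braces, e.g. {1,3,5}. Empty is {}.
Constraint 1 (V + W = Z) on D(V)={2,3,4,5,7} D(W)={2,4,6,7} D(Z)={3,6,7}: V {2,3,4,5,7}->{2,3,4,5}; W {2,4,6,7}->{2,4}; Z {3,6,7}->{6,7}
Constraint 2 (X < V) on D(X)={2,3,4,5,6,7} D(V)={2,3,4,5}: X {2,3,4,5,6,7}->{2,3,4}; V {2,3,4,5}->{3,4,5}
So after constraint 2: D(V) = {3,4,5}

Answer: {3,4,5}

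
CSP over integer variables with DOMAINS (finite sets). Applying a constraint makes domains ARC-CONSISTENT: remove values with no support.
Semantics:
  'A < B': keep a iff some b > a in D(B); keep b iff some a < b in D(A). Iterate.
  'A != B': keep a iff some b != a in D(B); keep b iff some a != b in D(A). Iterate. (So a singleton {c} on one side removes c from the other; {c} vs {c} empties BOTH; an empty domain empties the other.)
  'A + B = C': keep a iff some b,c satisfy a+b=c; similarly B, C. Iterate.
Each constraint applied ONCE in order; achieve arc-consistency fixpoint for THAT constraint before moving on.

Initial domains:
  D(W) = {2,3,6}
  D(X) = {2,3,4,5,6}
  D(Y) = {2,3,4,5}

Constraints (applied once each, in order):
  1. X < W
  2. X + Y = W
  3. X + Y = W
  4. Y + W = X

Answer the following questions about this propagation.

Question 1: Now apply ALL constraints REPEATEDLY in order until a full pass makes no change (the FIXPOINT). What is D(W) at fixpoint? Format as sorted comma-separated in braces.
pass 0 (initial): D(W)={2,3,6}
pass 1: W {2,3,6}->{}; X {2,3,4,5,6}->{}; Y {2,3,4,5}->{}
pass 2: no change
Fixpoint after 2 passes: D(W) = {}

Answer: {}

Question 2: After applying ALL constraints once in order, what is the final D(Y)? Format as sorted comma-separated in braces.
Answer: {}

Derivation:
Constraint 1 (X < W) on D(X)={2,3,4,5,6} D(W)={2,3,6}: X {2,3,4,5,6}->{2,3,4,5}; W {2,3,6}->{3,6}
Constraint 2 (X + Y = W) on D(X)={2,3,4,5} D(Y)={2,3,4,5} D(W)={3,6}: X {2,3,4,5}->{2,3,4}; Y {2,3,4,5}->{2,3,4}; W {3,6}->{6}
Constraint 3 (X + Y = W) on D(X)={2,3,4} D(Y)={2,3,4} D(W)={6}: no change
Constraint 4 (Y + W = X) on D(Y)={2,3,4} D(W)={6} D(X)={2,3,4}: Y {2,3,4}->{}; W {6}->{}; X {2,3,4}->{}
So after all 4 constraints: D(Y) = {}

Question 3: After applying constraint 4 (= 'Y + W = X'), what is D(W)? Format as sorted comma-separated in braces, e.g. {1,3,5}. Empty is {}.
Answer: {}

Derivation:
Constraint 1 (X < W) on D(X)={2,3,4,5,6} D(W)={2,3,6}: X {2,3,4,5,6}->{2,3,4,5}; W {2,3,6}->{3,6}
Constraint 2 (X + Y = W) on D(X)={2,3,4,5} D(Y)={2,3,4,5} D(W)={3,6}: X {2,3,4,5}->{2,3,4}; Y {2,3,4,5}->{2,3,4}; W {3,6}->{6}
Constraint 3 (X + Y = W) on D(X)={2,3,4} D(Y)={2,3,4} D(W)={6}: no change
Constraint 4 (Y + W = X) on D(Y)={2,3,4} D(W)={6} D(X)={2,3,4}: Y {2,3,4}->{}; W {6}->{}; X {2,3,4}->{}
So after constraint 4: D(W) = {}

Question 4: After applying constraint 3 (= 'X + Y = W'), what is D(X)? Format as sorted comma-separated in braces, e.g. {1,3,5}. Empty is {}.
Answer: {2,3,4}

Derivation:
Constraint 1 (X < W) on D(X)={2,3,4,5,6} D(W)={2,3,6}: X {2,3,4,5,6}->{2,3,4,5}; W {2,3,6}->{3,6}
Constraint 2 (X + Y = W) on D(X)={2,3,4,5} D(Y)={2,3,4,5} D(W)={3,6}: X {2,3,4,5}->{2,3,4}; Y {2,3,4,5}->{2,3,4}; W {3,6}->{6}
Constraint 3 (X + Y = W) on D(X)={2,3,4} D(Y)={2,3,4} D(W)={6}: no change
So after constraint 3: D(X) = {2,3,4}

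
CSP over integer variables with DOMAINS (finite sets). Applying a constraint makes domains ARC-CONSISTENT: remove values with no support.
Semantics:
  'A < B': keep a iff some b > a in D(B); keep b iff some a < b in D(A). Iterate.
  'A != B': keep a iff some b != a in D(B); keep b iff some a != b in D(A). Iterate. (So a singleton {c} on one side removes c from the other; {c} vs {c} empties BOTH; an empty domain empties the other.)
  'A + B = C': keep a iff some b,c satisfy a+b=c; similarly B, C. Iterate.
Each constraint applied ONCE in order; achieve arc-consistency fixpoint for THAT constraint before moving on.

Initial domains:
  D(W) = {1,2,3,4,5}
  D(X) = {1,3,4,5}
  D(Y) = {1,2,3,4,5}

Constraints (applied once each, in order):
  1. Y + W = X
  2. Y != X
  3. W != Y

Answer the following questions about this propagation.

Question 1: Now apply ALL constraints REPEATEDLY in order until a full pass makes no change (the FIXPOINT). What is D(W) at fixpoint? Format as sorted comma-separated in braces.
Answer: {1,2,3,4}

Derivation:
pass 0 (initial): D(W)={1,2,3,4,5}
pass 1: W {1,2,3,4,5}->{1,2,3,4}; X {1,3,4,5}->{3,4,5}; Y {1,2,3,4,5}->{1,2,3,4}
pass 2: no change
Fixpoint after 2 passes: D(W) = {1,2,3,4}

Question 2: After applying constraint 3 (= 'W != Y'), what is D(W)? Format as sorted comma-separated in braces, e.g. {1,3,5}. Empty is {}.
Constraint 1 (Y + W = X) on D(Y)={1,2,3,4,5} D(W)={1,2,3,4,5} D(X)={1,3,4,5}: Y {1,2,3,4,5}->{1,2,3,4}; W {1,2,3,4,5}->{1,2,3,4}; X {1,3,4,5}->{3,4,5}
Constraint 2 (Y != X) on D(Y)={1,2,3,4} D(X)={3,4,5}: no change
Constraint 3 (W != Y) on D(W)={1,2,3,4} D(Y)={1,2,3,4}: no change
So after constraint 3: D(W) = {1,2,3,4}

Answer: {1,2,3,4}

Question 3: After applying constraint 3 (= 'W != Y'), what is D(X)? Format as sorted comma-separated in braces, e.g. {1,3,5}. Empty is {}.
Constraint 1 (Y + W = X) on D(Y)={1,2,3,4,5} D(W)={1,2,3,4,5} D(X)={1,3,4,5}: Y {1,2,3,4,5}->{1,2,3,4}; W {1,2,3,4,5}->{1,2,3,4}; X {1,3,4,5}->{3,4,5}
Constraint 2 (Y != X) on D(Y)={1,2,3,4} D(X)={3,4,5}: no change
Constraint 3 (W != Y) on D(W)={1,2,3,4} D(Y)={1,2,3,4}: no change
So after constraint 3: D(X) = {3,4,5}

Answer: {3,4,5}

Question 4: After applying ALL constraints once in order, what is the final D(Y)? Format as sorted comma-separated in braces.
Constraint 1 (Y + W = X) on D(Y)={1,2,3,4,5} D(W)={1,2,3,4,5} D(X)={1,3,4,5}: Y {1,2,3,4,5}->{1,2,3,4}; W {1,2,3,4,5}->{1,2,3,4}; X {1,3,4,5}->{3,4,5}
Constraint 2 (Y != X) on D(Y)={1,2,3,4} D(X)={3,4,5}: no change
Constraint 3 (W != Y) on D(W)={1,2,3,4} D(Y)={1,2,3,4}: no change
So after all 3 constraints: D(Y) = {1,2,3,4}

Answer: {1,2,3,4}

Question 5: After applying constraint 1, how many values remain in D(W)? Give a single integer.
Constraint 1 (Y + W = X) on D(Y)={1,2,3,4,5} D(W)={1,2,3,4,5} D(X)={1,3,4,5}: Y {1,2,3,4,5}->{1,2,3,4}; W {1,2,3,4,5}->{1,2,3,4}; X {1,3,4,5}->{3,4,5}
So after constraint 1: D(W)={1,2,3,4}, size = 4

Answer: 4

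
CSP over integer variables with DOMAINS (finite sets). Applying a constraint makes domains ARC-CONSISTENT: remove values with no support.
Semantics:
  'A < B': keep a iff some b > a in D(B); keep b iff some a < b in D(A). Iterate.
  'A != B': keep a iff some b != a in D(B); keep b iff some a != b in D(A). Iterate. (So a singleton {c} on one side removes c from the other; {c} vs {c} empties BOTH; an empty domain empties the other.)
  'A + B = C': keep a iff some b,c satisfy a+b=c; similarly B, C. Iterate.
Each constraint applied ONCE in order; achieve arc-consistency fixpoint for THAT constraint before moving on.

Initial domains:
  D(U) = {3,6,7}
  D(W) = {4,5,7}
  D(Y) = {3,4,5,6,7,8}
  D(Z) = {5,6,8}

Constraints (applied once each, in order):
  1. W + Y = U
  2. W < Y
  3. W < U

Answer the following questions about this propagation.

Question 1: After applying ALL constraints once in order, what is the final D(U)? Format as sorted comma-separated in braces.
Constraint 1 (W + Y = U) on D(W)={4,5,7} D(Y)={3,4,5,6,7,8} D(U)={3,6,7}: W {4,5,7}->{4}; Y {3,4,5,6,7,8}->{3}; U {3,6,7}->{7}
Constraint 2 (W < Y) on D(W)={4} D(Y)={3}: W {4}->{}; Y {3}->{}
Constraint 3 (W < U) on D(W)={} D(U)={7}: U {7}->{}
So after all 3 constraints: D(U) = {}

Answer: {}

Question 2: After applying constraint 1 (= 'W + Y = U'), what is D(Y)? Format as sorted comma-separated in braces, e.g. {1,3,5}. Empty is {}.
Constraint 1 (W + Y = U) on D(W)={4,5,7} D(Y)={3,4,5,6,7,8} D(U)={3,6,7}: W {4,5,7}->{4}; Y {3,4,5,6,7,8}->{3}; U {3,6,7}->{7}
So after constraint 1: D(Y) = {3}

Answer: {3}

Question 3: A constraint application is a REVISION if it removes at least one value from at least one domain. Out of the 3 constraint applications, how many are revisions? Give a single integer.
Answer: 3

Derivation:
Constraint 1 (W + Y = U) on D(W)={4,5,7} D(Y)={3,4,5,6,7,8} D(U)={3,6,7}: W {4,5,7}->{4}; Y {3,4,5,6,7,8}->{3}; U {3,6,7}->{7} => REVISION
Constraint 2 (W < Y) on D(W)={4} D(Y)={3}: W {4}->{}; Y {3}->{} => REVISION
Constraint 3 (W < U) on D(W)={} D(U)={7}: U {7}->{} => REVISION
Total revisions = 3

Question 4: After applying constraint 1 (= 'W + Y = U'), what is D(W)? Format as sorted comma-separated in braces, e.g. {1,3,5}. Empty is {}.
Constraint 1 (W + Y = U) on D(W)={4,5,7} D(Y)={3,4,5,6,7,8} D(U)={3,6,7}: W {4,5,7}->{4}; Y {3,4,5,6,7,8}->{3}; U {3,6,7}->{7}
So after constraint 1: D(W) = {4}

Answer: {4}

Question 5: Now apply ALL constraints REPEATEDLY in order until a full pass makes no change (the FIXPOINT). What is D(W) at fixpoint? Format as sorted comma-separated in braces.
Answer: {}

Derivation:
pass 0 (initial): D(W)={4,5,7}
pass 1: U {3,6,7}->{}; W {4,5,7}->{}; Y {3,4,5,6,7,8}->{}
pass 2: no change
Fixpoint after 2 passes: D(W) = {}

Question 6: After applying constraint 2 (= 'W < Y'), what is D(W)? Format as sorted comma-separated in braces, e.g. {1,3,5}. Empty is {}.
Constraint 1 (W + Y = U) on D(W)={4,5,7} D(Y)={3,4,5,6,7,8} D(U)={3,6,7}: W {4,5,7}->{4}; Y {3,4,5,6,7,8}->{3}; U {3,6,7}->{7}
Constraint 2 (W < Y) on D(W)={4} D(Y)={3}: W {4}->{}; Y {3}->{}
So after constraint 2: D(W) = {}

Answer: {}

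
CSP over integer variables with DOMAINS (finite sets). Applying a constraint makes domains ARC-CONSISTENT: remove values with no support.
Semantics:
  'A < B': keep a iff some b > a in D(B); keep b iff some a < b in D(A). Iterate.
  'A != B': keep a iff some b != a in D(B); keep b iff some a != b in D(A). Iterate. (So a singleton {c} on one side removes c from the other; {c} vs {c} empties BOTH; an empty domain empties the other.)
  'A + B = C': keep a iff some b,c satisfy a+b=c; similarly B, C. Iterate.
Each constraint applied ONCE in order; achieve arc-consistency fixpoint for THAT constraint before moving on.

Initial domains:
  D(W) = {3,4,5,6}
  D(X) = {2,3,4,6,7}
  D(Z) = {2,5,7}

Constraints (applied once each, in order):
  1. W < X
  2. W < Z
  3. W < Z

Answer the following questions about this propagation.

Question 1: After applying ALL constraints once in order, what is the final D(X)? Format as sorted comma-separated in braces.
Constraint 1 (W < X) on D(W)={3,4,5,6} D(X)={2,3,4,6,7}: X {2,3,4,6,7}->{4,6,7}
Constraint 2 (W < Z) on D(W)={3,4,5,6} D(Z)={2,5,7}: Z {2,5,7}->{5,7}
Constraint 3 (W < Z) on D(W)={3,4,5,6} D(Z)={5,7}: no change
So after all 3 constraints: D(X) = {4,6,7}

Answer: {4,6,7}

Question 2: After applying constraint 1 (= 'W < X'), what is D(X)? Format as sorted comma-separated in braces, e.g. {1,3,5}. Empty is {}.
Answer: {4,6,7}

Derivation:
Constraint 1 (W < X) on D(W)={3,4,5,6} D(X)={2,3,4,6,7}: X {2,3,4,6,7}->{4,6,7}
So after constraint 1: D(X) = {4,6,7}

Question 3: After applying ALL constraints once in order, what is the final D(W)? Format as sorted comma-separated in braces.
Constraint 1 (W < X) on D(W)={3,4,5,6} D(X)={2,3,4,6,7}: X {2,3,4,6,7}->{4,6,7}
Constraint 2 (W < Z) on D(W)={3,4,5,6} D(Z)={2,5,7}: Z {2,5,7}->{5,7}
Constraint 3 (W < Z) on D(W)={3,4,5,6} D(Z)={5,7}: no change
So after all 3 constraints: D(W) = {3,4,5,6}

Answer: {3,4,5,6}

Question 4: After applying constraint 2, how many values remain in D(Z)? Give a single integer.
Constraint 1 (W < X) on D(W)={3,4,5,6} D(X)={2,3,4,6,7}: X {2,3,4,6,7}->{4,6,7}
Constraint 2 (W < Z) on D(W)={3,4,5,6} D(Z)={2,5,7}: Z {2,5,7}->{5,7}
So after constraint 2: D(Z)={5,7}, size = 2

Answer: 2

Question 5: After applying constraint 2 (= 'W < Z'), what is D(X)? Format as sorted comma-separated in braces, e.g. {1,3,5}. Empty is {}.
Constraint 1 (W < X) on D(W)={3,4,5,6} D(X)={2,3,4,6,7}: X {2,3,4,6,7}->{4,6,7}
Constraint 2 (W < Z) on D(W)={3,4,5,6} D(Z)={2,5,7}: Z {2,5,7}->{5,7}
So after constraint 2: D(X) = {4,6,7}

Answer: {4,6,7}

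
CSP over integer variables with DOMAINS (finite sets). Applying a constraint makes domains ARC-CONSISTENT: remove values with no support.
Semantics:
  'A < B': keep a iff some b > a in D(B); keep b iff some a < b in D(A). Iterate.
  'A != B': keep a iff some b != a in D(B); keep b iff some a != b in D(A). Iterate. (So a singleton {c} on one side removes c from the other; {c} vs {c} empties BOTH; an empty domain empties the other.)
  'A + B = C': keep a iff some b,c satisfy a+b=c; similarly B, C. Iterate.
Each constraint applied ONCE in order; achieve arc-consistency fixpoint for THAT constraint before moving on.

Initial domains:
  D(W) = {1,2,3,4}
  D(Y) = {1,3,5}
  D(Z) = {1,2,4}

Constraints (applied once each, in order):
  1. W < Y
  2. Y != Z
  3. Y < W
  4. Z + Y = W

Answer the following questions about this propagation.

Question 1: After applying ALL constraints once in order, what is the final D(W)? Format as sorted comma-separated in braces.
Answer: {4}

Derivation:
Constraint 1 (W < Y) on D(W)={1,2,3,4} D(Y)={1,3,5}: Y {1,3,5}->{3,5}
Constraint 2 (Y != Z) on D(Y)={3,5} D(Z)={1,2,4}: no change
Constraint 3 (Y < W) on D(Y)={3,5} D(W)={1,2,3,4}: Y {3,5}->{3}; W {1,2,3,4}->{4}
Constraint 4 (Z + Y = W) on D(Z)={1,2,4} D(Y)={3} D(W)={4}: Z {1,2,4}->{1}
So after all 4 constraints: D(W) = {4}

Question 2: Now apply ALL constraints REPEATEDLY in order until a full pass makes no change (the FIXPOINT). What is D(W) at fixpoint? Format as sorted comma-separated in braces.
pass 0 (initial): D(W)={1,2,3,4}
pass 1: W {1,2,3,4}->{4}; Y {1,3,5}->{3}; Z {1,2,4}->{1}
pass 2: W {4}->{}; Y {3}->{}; Z {1}->{}
pass 3: no change
Fixpoint after 3 passes: D(W) = {}

Answer: {}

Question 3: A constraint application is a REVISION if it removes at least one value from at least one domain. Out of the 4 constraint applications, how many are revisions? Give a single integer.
Constraint 1 (W < Y) on D(W)={1,2,3,4} D(Y)={1,3,5}: Y {1,3,5}->{3,5} => REVISION
Constraint 2 (Y != Z) on D(Y)={3,5} D(Z)={1,2,4}: no change => not a revision
Constraint 3 (Y < W) on D(Y)={3,5} D(W)={1,2,3,4}: Y {3,5}->{3}; W {1,2,3,4}->{4} => REVISION
Constraint 4 (Z + Y = W) on D(Z)={1,2,4} D(Y)={3} D(W)={4}: Z {1,2,4}->{1} => REVISION
Total revisions = 3

Answer: 3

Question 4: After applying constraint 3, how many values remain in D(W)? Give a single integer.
Answer: 1

Derivation:
Constraint 1 (W < Y) on D(W)={1,2,3,4} D(Y)={1,3,5}: Y {1,3,5}->{3,5}
Constraint 2 (Y != Z) on D(Y)={3,5} D(Z)={1,2,4}: no change
Constraint 3 (Y < W) on D(Y)={3,5} D(W)={1,2,3,4}: Y {3,5}->{3}; W {1,2,3,4}->{4}
So after constraint 3: D(W)={4}, size = 1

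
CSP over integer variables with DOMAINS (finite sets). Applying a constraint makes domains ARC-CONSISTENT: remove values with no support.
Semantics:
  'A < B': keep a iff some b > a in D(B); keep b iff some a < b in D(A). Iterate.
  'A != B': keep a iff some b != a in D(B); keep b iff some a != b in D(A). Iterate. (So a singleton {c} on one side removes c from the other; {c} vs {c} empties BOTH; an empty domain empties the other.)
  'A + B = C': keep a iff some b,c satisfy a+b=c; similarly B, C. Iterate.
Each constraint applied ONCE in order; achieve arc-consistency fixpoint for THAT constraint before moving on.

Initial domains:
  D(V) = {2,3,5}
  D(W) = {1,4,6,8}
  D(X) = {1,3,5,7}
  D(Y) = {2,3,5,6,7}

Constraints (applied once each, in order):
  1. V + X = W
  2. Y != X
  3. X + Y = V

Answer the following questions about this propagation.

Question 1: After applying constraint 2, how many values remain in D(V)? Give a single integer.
Constraint 1 (V + X = W) on D(V)={2,3,5} D(X)={1,3,5,7} D(W)={1,4,6,8}: V {2,3,5}->{3,5}; X {1,3,5,7}->{1,3,5}; W {1,4,6,8}->{4,6,8}
Constraint 2 (Y != X) on D(Y)={2,3,5,6,7} D(X)={1,3,5}: no change
So after constraint 2: D(V)={3,5}, size = 2

Answer: 2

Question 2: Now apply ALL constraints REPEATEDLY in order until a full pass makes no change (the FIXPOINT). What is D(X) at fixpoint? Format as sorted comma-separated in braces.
Answer: {1,3}

Derivation:
pass 0 (initial): D(X)={1,3,5,7}
pass 1: V {2,3,5}->{3,5}; W {1,4,6,8}->{4,6,8}; X {1,3,5,7}->{1,3}; Y {2,3,5,6,7}->{2}
pass 2: no change
Fixpoint after 2 passes: D(X) = {1,3}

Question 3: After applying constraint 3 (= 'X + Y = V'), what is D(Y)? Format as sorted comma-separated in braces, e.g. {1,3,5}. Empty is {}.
Constraint 1 (V + X = W) on D(V)={2,3,5} D(X)={1,3,5,7} D(W)={1,4,6,8}: V {2,3,5}->{3,5}; X {1,3,5,7}->{1,3,5}; W {1,4,6,8}->{4,6,8}
Constraint 2 (Y != X) on D(Y)={2,3,5,6,7} D(X)={1,3,5}: no change
Constraint 3 (X + Y = V) on D(X)={1,3,5} D(Y)={2,3,5,6,7} D(V)={3,5}: X {1,3,5}->{1,3}; Y {2,3,5,6,7}->{2}
So after constraint 3: D(Y) = {2}

Answer: {2}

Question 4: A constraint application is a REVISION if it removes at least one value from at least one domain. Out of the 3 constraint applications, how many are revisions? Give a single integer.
Constraint 1 (V + X = W) on D(V)={2,3,5} D(X)={1,3,5,7} D(W)={1,4,6,8}: V {2,3,5}->{3,5}; X {1,3,5,7}->{1,3,5}; W {1,4,6,8}->{4,6,8} => REVISION
Constraint 2 (Y != X) on D(Y)={2,3,5,6,7} D(X)={1,3,5}: no change => not a revision
Constraint 3 (X + Y = V) on D(X)={1,3,5} D(Y)={2,3,5,6,7} D(V)={3,5}: X {1,3,5}->{1,3}; Y {2,3,5,6,7}->{2} => REVISION
Total revisions = 2

Answer: 2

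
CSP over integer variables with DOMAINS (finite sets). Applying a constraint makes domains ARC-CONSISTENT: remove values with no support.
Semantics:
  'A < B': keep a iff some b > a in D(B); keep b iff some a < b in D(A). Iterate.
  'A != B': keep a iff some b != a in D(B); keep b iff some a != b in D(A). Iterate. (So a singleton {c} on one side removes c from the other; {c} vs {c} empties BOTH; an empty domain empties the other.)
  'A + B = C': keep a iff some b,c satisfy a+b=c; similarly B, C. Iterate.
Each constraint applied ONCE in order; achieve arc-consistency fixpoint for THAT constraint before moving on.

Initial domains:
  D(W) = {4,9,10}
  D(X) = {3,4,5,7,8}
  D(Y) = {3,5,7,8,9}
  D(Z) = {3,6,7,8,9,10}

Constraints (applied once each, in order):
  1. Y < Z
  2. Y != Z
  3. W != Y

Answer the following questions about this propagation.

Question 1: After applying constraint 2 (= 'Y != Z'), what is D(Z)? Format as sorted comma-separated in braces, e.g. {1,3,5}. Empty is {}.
Constraint 1 (Y < Z) on D(Y)={3,5,7,8,9} D(Z)={3,6,7,8,9,10}: Z {3,6,7,8,9,10}->{6,7,8,9,10}
Constraint 2 (Y != Z) on D(Y)={3,5,7,8,9} D(Z)={6,7,8,9,10}: no change
So after constraint 2: D(Z) = {6,7,8,9,10}

Answer: {6,7,8,9,10}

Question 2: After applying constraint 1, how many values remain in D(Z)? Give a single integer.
Constraint 1 (Y < Z) on D(Y)={3,5,7,8,9} D(Z)={3,6,7,8,9,10}: Z {3,6,7,8,9,10}->{6,7,8,9,10}
So after constraint 1: D(Z)={6,7,8,9,10}, size = 5

Answer: 5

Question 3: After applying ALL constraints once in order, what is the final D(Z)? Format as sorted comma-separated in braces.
Answer: {6,7,8,9,10}

Derivation:
Constraint 1 (Y < Z) on D(Y)={3,5,7,8,9} D(Z)={3,6,7,8,9,10}: Z {3,6,7,8,9,10}->{6,7,8,9,10}
Constraint 2 (Y != Z) on D(Y)={3,5,7,8,9} D(Z)={6,7,8,9,10}: no change
Constraint 3 (W != Y) on D(W)={4,9,10} D(Y)={3,5,7,8,9}: no change
So after all 3 constraints: D(Z) = {6,7,8,9,10}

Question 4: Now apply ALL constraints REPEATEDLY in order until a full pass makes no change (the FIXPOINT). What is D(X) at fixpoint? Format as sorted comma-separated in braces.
Answer: {3,4,5,7,8}

Derivation:
pass 0 (initial): D(X)={3,4,5,7,8}
pass 1: Z {3,6,7,8,9,10}->{6,7,8,9,10}
pass 2: no change
Fixpoint after 2 passes: D(X) = {3,4,5,7,8}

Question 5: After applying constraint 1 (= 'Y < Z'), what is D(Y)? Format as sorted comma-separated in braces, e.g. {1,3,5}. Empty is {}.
Constraint 1 (Y < Z) on D(Y)={3,5,7,8,9} D(Z)={3,6,7,8,9,10}: Z {3,6,7,8,9,10}->{6,7,8,9,10}
So after constraint 1: D(Y) = {3,5,7,8,9}

Answer: {3,5,7,8,9}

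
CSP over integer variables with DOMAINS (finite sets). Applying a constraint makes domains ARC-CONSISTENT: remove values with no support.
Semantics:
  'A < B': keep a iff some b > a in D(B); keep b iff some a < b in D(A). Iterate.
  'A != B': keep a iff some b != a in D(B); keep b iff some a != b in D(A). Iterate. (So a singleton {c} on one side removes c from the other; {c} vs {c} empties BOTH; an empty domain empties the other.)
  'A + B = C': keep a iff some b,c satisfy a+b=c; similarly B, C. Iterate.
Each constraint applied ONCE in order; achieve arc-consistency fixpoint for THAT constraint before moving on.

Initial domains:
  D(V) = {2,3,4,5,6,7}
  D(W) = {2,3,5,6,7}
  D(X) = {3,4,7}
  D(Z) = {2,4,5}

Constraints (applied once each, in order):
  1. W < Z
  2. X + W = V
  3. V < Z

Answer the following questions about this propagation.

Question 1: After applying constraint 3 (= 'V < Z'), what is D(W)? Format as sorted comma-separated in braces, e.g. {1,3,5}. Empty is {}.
Constraint 1 (W < Z) on D(W)={2,3,5,6,7} D(Z)={2,4,5}: W {2,3,5,6,7}->{2,3}; Z {2,4,5}->{4,5}
Constraint 2 (X + W = V) on D(X)={3,4,7} D(W)={2,3} D(V)={2,3,4,5,6,7}: X {3,4,7}->{3,4}; V {2,3,4,5,6,7}->{5,6,7}
Constraint 3 (V < Z) on D(V)={5,6,7} D(Z)={4,5}: V {5,6,7}->{}; Z {4,5}->{}
So after constraint 3: D(W) = {2,3}

Answer: {2,3}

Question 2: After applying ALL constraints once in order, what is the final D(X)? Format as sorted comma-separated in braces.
Answer: {3,4}

Derivation:
Constraint 1 (W < Z) on D(W)={2,3,5,6,7} D(Z)={2,4,5}: W {2,3,5,6,7}->{2,3}; Z {2,4,5}->{4,5}
Constraint 2 (X + W = V) on D(X)={3,4,7} D(W)={2,3} D(V)={2,3,4,5,6,7}: X {3,4,7}->{3,4}; V {2,3,4,5,6,7}->{5,6,7}
Constraint 3 (V < Z) on D(V)={5,6,7} D(Z)={4,5}: V {5,6,7}->{}; Z {4,5}->{}
So after all 3 constraints: D(X) = {3,4}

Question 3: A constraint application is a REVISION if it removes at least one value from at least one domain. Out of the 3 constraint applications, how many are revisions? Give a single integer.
Constraint 1 (W < Z) on D(W)={2,3,5,6,7} D(Z)={2,4,5}: W {2,3,5,6,7}->{2,3}; Z {2,4,5}->{4,5} => REVISION
Constraint 2 (X + W = V) on D(X)={3,4,7} D(W)={2,3} D(V)={2,3,4,5,6,7}: X {3,4,7}->{3,4}; V {2,3,4,5,6,7}->{5,6,7} => REVISION
Constraint 3 (V < Z) on D(V)={5,6,7} D(Z)={4,5}: V {5,6,7}->{}; Z {4,5}->{} => REVISION
Total revisions = 3

Answer: 3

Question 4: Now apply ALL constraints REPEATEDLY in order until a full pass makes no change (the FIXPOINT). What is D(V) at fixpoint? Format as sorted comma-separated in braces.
Answer: {}

Derivation:
pass 0 (initial): D(V)={2,3,4,5,6,7}
pass 1: V {2,3,4,5,6,7}->{}; W {2,3,5,6,7}->{2,3}; X {3,4,7}->{3,4}; Z {2,4,5}->{}
pass 2: W {2,3}->{}; X {3,4}->{}
pass 3: no change
Fixpoint after 3 passes: D(V) = {}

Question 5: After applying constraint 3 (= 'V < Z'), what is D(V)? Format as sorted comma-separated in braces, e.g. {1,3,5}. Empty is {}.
Answer: {}

Derivation:
Constraint 1 (W < Z) on D(W)={2,3,5,6,7} D(Z)={2,4,5}: W {2,3,5,6,7}->{2,3}; Z {2,4,5}->{4,5}
Constraint 2 (X + W = V) on D(X)={3,4,7} D(W)={2,3} D(V)={2,3,4,5,6,7}: X {3,4,7}->{3,4}; V {2,3,4,5,6,7}->{5,6,7}
Constraint 3 (V < Z) on D(V)={5,6,7} D(Z)={4,5}: V {5,6,7}->{}; Z {4,5}->{}
So after constraint 3: D(V) = {}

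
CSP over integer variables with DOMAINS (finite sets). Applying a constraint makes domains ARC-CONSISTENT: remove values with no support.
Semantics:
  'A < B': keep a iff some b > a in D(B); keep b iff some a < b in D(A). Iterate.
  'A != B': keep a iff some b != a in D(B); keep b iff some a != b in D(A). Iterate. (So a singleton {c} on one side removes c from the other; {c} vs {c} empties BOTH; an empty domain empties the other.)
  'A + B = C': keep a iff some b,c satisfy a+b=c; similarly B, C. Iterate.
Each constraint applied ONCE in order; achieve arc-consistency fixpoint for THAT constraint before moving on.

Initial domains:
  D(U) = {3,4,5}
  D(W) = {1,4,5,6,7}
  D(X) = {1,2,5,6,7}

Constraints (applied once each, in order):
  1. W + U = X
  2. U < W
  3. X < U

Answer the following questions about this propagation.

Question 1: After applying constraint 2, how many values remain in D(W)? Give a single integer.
Constraint 1 (W + U = X) on D(W)={1,4,5,6,7} D(U)={3,4,5} D(X)={1,2,5,6,7}: W {1,4,5,6,7}->{1,4}; X {1,2,5,6,7}->{5,6,7}
Constraint 2 (U < W) on D(U)={3,4,5} D(W)={1,4}: U {3,4,5}->{3}; W {1,4}->{4}
So after constraint 2: D(W)={4}, size = 1

Answer: 1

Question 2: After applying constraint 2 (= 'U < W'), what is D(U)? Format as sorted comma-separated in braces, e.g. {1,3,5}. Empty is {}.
Constraint 1 (W + U = X) on D(W)={1,4,5,6,7} D(U)={3,4,5} D(X)={1,2,5,6,7}: W {1,4,5,6,7}->{1,4}; X {1,2,5,6,7}->{5,6,7}
Constraint 2 (U < W) on D(U)={3,4,5} D(W)={1,4}: U {3,4,5}->{3}; W {1,4}->{4}
So after constraint 2: D(U) = {3}

Answer: {3}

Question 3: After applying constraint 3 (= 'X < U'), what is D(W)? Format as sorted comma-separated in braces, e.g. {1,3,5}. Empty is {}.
Constraint 1 (W + U = X) on D(W)={1,4,5,6,7} D(U)={3,4,5} D(X)={1,2,5,6,7}: W {1,4,5,6,7}->{1,4}; X {1,2,5,6,7}->{5,6,7}
Constraint 2 (U < W) on D(U)={3,4,5} D(W)={1,4}: U {3,4,5}->{3}; W {1,4}->{4}
Constraint 3 (X < U) on D(X)={5,6,7} D(U)={3}: X {5,6,7}->{}; U {3}->{}
So after constraint 3: D(W) = {4}

Answer: {4}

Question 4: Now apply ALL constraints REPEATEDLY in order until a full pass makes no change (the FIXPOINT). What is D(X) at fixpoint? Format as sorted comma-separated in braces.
Answer: {}

Derivation:
pass 0 (initial): D(X)={1,2,5,6,7}
pass 1: U {3,4,5}->{}; W {1,4,5,6,7}->{4}; X {1,2,5,6,7}->{}
pass 2: W {4}->{}
pass 3: no change
Fixpoint after 3 passes: D(X) = {}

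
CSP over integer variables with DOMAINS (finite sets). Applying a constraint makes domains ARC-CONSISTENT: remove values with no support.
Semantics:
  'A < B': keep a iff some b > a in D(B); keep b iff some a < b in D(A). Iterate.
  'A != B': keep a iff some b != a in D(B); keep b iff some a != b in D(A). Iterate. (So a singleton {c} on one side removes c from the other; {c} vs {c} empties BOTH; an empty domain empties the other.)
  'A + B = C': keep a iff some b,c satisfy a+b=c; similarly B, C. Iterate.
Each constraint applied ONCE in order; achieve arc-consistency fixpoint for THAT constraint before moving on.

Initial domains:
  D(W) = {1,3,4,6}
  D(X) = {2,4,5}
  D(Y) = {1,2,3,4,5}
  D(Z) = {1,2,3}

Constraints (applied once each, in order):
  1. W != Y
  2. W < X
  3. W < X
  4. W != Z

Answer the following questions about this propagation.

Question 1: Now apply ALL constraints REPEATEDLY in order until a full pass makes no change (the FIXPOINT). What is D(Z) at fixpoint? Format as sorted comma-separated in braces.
pass 0 (initial): D(Z)={1,2,3}
pass 1: W {1,3,4,6}->{1,3,4}
pass 2: no change
Fixpoint after 2 passes: D(Z) = {1,2,3}

Answer: {1,2,3}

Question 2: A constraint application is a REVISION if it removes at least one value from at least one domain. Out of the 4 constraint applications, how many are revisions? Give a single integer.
Constraint 1 (W != Y) on D(W)={1,3,4,6} D(Y)={1,2,3,4,5}: no change => not a revision
Constraint 2 (W < X) on D(W)={1,3,4,6} D(X)={2,4,5}: W {1,3,4,6}->{1,3,4} => REVISION
Constraint 3 (W < X) on D(W)={1,3,4} D(X)={2,4,5}: no change => not a revision
Constraint 4 (W != Z) on D(W)={1,3,4} D(Z)={1,2,3}: no change => not a revision
Total revisions = 1

Answer: 1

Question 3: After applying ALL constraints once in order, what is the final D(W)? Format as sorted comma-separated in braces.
Constraint 1 (W != Y) on D(W)={1,3,4,6} D(Y)={1,2,3,4,5}: no change
Constraint 2 (W < X) on D(W)={1,3,4,6} D(X)={2,4,5}: W {1,3,4,6}->{1,3,4}
Constraint 3 (W < X) on D(W)={1,3,4} D(X)={2,4,5}: no change
Constraint 4 (W != Z) on D(W)={1,3,4} D(Z)={1,2,3}: no change
So after all 4 constraints: D(W) = {1,3,4}

Answer: {1,3,4}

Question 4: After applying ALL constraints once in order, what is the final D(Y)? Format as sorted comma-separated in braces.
Constraint 1 (W != Y) on D(W)={1,3,4,6} D(Y)={1,2,3,4,5}: no change
Constraint 2 (W < X) on D(W)={1,3,4,6} D(X)={2,4,5}: W {1,3,4,6}->{1,3,4}
Constraint 3 (W < X) on D(W)={1,3,4} D(X)={2,4,5}: no change
Constraint 4 (W != Z) on D(W)={1,3,4} D(Z)={1,2,3}: no change
So after all 4 constraints: D(Y) = {1,2,3,4,5}

Answer: {1,2,3,4,5}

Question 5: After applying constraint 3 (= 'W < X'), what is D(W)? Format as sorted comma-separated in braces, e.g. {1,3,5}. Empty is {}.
Constraint 1 (W != Y) on D(W)={1,3,4,6} D(Y)={1,2,3,4,5}: no change
Constraint 2 (W < X) on D(W)={1,3,4,6} D(X)={2,4,5}: W {1,3,4,6}->{1,3,4}
Constraint 3 (W < X) on D(W)={1,3,4} D(X)={2,4,5}: no change
So after constraint 3: D(W) = {1,3,4}

Answer: {1,3,4}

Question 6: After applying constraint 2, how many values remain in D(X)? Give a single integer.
Constraint 1 (W != Y) on D(W)={1,3,4,6} D(Y)={1,2,3,4,5}: no change
Constraint 2 (W < X) on D(W)={1,3,4,6} D(X)={2,4,5}: W {1,3,4,6}->{1,3,4}
So after constraint 2: D(X)={2,4,5}, size = 3

Answer: 3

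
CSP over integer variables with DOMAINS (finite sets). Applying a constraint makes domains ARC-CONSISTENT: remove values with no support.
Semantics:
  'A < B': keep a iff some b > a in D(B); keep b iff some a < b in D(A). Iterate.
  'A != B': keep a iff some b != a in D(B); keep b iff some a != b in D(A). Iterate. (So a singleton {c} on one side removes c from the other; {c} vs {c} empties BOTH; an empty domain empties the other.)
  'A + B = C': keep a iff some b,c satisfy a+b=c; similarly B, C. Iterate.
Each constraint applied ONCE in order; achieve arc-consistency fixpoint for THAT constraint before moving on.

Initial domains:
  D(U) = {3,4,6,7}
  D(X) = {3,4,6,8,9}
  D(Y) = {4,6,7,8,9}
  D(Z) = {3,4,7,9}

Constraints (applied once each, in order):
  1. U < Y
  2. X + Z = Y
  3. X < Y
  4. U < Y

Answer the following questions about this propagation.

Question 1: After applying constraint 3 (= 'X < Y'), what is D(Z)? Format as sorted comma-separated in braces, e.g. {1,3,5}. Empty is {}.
Constraint 1 (U < Y) on D(U)={3,4,6,7} D(Y)={4,6,7,8,9}: no change
Constraint 2 (X + Z = Y) on D(X)={3,4,6,8,9} D(Z)={3,4,7,9} D(Y)={4,6,7,8,9}: X {3,4,6,8,9}->{3,4,6}; Z {3,4,7,9}->{3,4}; Y {4,6,7,8,9}->{6,7,8,9}
Constraint 3 (X < Y) on D(X)={3,4,6} D(Y)={6,7,8,9}: no change
So after constraint 3: D(Z) = {3,4}

Answer: {3,4}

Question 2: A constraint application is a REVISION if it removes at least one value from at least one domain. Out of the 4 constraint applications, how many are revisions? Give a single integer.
Answer: 1

Derivation:
Constraint 1 (U < Y) on D(U)={3,4,6,7} D(Y)={4,6,7,8,9}: no change => not a revision
Constraint 2 (X + Z = Y) on D(X)={3,4,6,8,9} D(Z)={3,4,7,9} D(Y)={4,6,7,8,9}: X {3,4,6,8,9}->{3,4,6}; Z {3,4,7,9}->{3,4}; Y {4,6,7,8,9}->{6,7,8,9} => REVISION
Constraint 3 (X < Y) on D(X)={3,4,6} D(Y)={6,7,8,9}: no change => not a revision
Constraint 4 (U < Y) on D(U)={3,4,6,7} D(Y)={6,7,8,9}: no change => not a revision
Total revisions = 1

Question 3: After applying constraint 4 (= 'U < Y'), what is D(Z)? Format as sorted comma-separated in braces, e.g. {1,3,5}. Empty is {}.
Constraint 1 (U < Y) on D(U)={3,4,6,7} D(Y)={4,6,7,8,9}: no change
Constraint 2 (X + Z = Y) on D(X)={3,4,6,8,9} D(Z)={3,4,7,9} D(Y)={4,6,7,8,9}: X {3,4,6,8,9}->{3,4,6}; Z {3,4,7,9}->{3,4}; Y {4,6,7,8,9}->{6,7,8,9}
Constraint 3 (X < Y) on D(X)={3,4,6} D(Y)={6,7,8,9}: no change
Constraint 4 (U < Y) on D(U)={3,4,6,7} D(Y)={6,7,8,9}: no change
So after constraint 4: D(Z) = {3,4}

Answer: {3,4}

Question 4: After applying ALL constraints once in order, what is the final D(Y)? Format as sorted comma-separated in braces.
Answer: {6,7,8,9}

Derivation:
Constraint 1 (U < Y) on D(U)={3,4,6,7} D(Y)={4,6,7,8,9}: no change
Constraint 2 (X + Z = Y) on D(X)={3,4,6,8,9} D(Z)={3,4,7,9} D(Y)={4,6,7,8,9}: X {3,4,6,8,9}->{3,4,6}; Z {3,4,7,9}->{3,4}; Y {4,6,7,8,9}->{6,7,8,9}
Constraint 3 (X < Y) on D(X)={3,4,6} D(Y)={6,7,8,9}: no change
Constraint 4 (U < Y) on D(U)={3,4,6,7} D(Y)={6,7,8,9}: no change
So after all 4 constraints: D(Y) = {6,7,8,9}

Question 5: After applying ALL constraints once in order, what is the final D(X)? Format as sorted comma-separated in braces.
Answer: {3,4,6}

Derivation:
Constraint 1 (U < Y) on D(U)={3,4,6,7} D(Y)={4,6,7,8,9}: no change
Constraint 2 (X + Z = Y) on D(X)={3,4,6,8,9} D(Z)={3,4,7,9} D(Y)={4,6,7,8,9}: X {3,4,6,8,9}->{3,4,6}; Z {3,4,7,9}->{3,4}; Y {4,6,7,8,9}->{6,7,8,9}
Constraint 3 (X < Y) on D(X)={3,4,6} D(Y)={6,7,8,9}: no change
Constraint 4 (U < Y) on D(U)={3,4,6,7} D(Y)={6,7,8,9}: no change
So after all 4 constraints: D(X) = {3,4,6}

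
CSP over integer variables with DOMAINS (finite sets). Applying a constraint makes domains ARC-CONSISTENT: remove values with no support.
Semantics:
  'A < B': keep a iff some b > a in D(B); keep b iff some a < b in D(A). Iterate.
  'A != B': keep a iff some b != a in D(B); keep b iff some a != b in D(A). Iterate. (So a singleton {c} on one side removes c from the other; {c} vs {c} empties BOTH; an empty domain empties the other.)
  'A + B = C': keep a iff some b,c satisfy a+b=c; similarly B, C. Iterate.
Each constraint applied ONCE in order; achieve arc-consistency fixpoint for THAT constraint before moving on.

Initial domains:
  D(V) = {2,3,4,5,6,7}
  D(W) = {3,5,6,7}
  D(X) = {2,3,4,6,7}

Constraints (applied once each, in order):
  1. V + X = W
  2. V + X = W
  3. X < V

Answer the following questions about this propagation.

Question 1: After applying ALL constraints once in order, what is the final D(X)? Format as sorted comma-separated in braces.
Constraint 1 (V + X = W) on D(V)={2,3,4,5,6,7} D(X)={2,3,4,6,7} D(W)={3,5,6,7}: V {2,3,4,5,6,7}->{2,3,4,5}; X {2,3,4,6,7}->{2,3,4}; W {3,5,6,7}->{5,6,7}
Constraint 2 (V + X = W) on D(V)={2,3,4,5} D(X)={2,3,4} D(W)={5,6,7}: no change
Constraint 3 (X < V) on D(X)={2,3,4} D(V)={2,3,4,5}: V {2,3,4,5}->{3,4,5}
So after all 3 constraints: D(X) = {2,3,4}

Answer: {2,3,4}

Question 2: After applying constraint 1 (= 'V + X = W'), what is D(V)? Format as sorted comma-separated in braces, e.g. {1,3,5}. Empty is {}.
Constraint 1 (V + X = W) on D(V)={2,3,4,5,6,7} D(X)={2,3,4,6,7} D(W)={3,5,6,7}: V {2,3,4,5,6,7}->{2,3,4,5}; X {2,3,4,6,7}->{2,3,4}; W {3,5,6,7}->{5,6,7}
So after constraint 1: D(V) = {2,3,4,5}

Answer: {2,3,4,5}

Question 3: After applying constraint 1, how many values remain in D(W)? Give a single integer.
Answer: 3

Derivation:
Constraint 1 (V + X = W) on D(V)={2,3,4,5,6,7} D(X)={2,3,4,6,7} D(W)={3,5,6,7}: V {2,3,4,5,6,7}->{2,3,4,5}; X {2,3,4,6,7}->{2,3,4}; W {3,5,6,7}->{5,6,7}
So after constraint 1: D(W)={5,6,7}, size = 3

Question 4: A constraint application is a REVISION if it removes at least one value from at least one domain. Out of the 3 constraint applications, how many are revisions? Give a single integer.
Constraint 1 (V + X = W) on D(V)={2,3,4,5,6,7} D(X)={2,3,4,6,7} D(W)={3,5,6,7}: V {2,3,4,5,6,7}->{2,3,4,5}; X {2,3,4,6,7}->{2,3,4}; W {3,5,6,7}->{5,6,7} => REVISION
Constraint 2 (V + X = W) on D(V)={2,3,4,5} D(X)={2,3,4} D(W)={5,6,7}: no change => not a revision
Constraint 3 (X < V) on D(X)={2,3,4} D(V)={2,3,4,5}: V {2,3,4,5}->{3,4,5} => REVISION
Total revisions = 2

Answer: 2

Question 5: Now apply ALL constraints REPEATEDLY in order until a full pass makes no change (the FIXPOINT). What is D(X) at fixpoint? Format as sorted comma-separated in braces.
Answer: {2,3,4}

Derivation:
pass 0 (initial): D(X)={2,3,4,6,7}
pass 1: V {2,3,4,5,6,7}->{3,4,5}; W {3,5,6,7}->{5,6,7}; X {2,3,4,6,7}->{2,3,4}
pass 2: no change
Fixpoint after 2 passes: D(X) = {2,3,4}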